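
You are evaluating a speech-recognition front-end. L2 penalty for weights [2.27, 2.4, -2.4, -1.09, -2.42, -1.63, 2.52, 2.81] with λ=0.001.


‖w‖₂² = (2.27)² + (2.4)² + (-2.4)² + (-1.09)² + (-2.42)² + (-1.63)² + (2.52)² + (2.81)²
     = 5.1529 + 5.76 + 5.76 + 1.1881 + 5.8564 + 2.6569 + 6.3504 + 7.8961
     = 40.6208
λ·‖w‖₂² = 0.001·40.6208 = 0.040621

0.040621


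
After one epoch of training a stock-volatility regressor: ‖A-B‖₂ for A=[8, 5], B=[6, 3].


d = √((8-6)² + (5-3)²)
  = √(4 + 4)
  = √8 = 2.8284

2.8284


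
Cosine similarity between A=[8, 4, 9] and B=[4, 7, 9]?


A·B = 8·4 + 4·7 + 9·9 = 141
‖A‖ = √161 = 12.6886, ‖B‖ = √146 = 12.083
cos = 141/(√161·√146) = 141/√23506 = 0.9197

0.9197


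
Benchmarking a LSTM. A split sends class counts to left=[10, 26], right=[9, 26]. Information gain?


Parent = [19, 52], H_parent = 0.838
H_left = 0.8524 (n=36), H_right = 0.8224 (n=35)
H_children = (36/71)·0.8524 + (35/71)·0.8224 = 0.8376
IG = 0.838 - 0.8376 = 0.0004

0.0004


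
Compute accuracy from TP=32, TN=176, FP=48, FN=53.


Accuracy = (TP+TN)/(TP+TN+FP+FN)
= (32+176)/(309)
= 208/309 = 67.31%

67.31%


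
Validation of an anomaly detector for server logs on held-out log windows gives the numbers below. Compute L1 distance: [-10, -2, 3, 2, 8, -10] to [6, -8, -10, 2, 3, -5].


d = |-10-6| + |-2+ 8| + |3+ 10| + |2-2| + |8-3| + |-10+ 5|
  = 16 + 6 + 13 + 0 + 5 + 5
  = 45

45


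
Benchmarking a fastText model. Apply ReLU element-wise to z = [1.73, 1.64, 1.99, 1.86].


ReLU(1.73) = max(0, 1.73) = 1.73
ReLU(1.64) = max(0, 1.64) = 1.64
ReLU(1.99) = max(0, 1.99) = 1.99
ReLU(1.86) = max(0, 1.86) = 1.86
result = [1.73, 1.64, 1.99, 1.86]

[1.73, 1.64, 1.99, 1.86]


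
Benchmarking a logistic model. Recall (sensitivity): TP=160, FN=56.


Recall = TP/(TP+FN)
= 160/(160+56)
= 160/216 = 74.07%

74.07%


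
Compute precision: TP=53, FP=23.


Precision = TP/(TP+FP)
= 53/(53+23)
= 53/76 = 69.74%

69.74%


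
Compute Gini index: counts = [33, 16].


Probabilities: [33/49, 16/49] ≈ [0.6735, 0.3265]
Σpᵢ² = (1089 + 256)/49² = 1345/2401
Gini = 1 - Σpᵢ² = 1 - 1345/2401 = 0.4398

0.4398


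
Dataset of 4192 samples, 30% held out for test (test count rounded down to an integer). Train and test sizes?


Test = ⌊4192·30/100⌋ = 1257
Train = 4192 - 1257 = 2935

Train: 2935, Test: 1257


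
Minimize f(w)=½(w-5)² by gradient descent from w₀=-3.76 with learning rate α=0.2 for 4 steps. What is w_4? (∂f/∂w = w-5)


step 1: grad = -3.76-5 = -8.76; w = -3.76 - 0.2·(-8.76) = -2.008
step 2: grad = -2.008-5 = -7.008; w = -2.008 - 0.2·(-7.008) = -0.6064
step 3: grad = -0.6064-5 = -5.6064; w = -0.6064 - 0.2·(-5.6064) = 0.51488
step 4: grad = 0.51488-5 = -4.48512; w = 0.51488 - 0.2·(-4.48512) = 1.411904

1.411904


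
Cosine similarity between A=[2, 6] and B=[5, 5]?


A·B = 2·5 + 6·5 = 40
‖A‖ = √40 = 6.3246, ‖B‖ = √50 = 7.0711
cos = 40/(√40·√50) = 40/√2000 = 0.8944

0.8944


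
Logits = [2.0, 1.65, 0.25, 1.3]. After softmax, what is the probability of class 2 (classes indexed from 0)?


Exponentials: e^2.0=7.3891, e^1.65=5.207, e^0.25=1.284, e^1.3=3.6693
Sum = 17.5494
Softmax = [0.421, 0.2967, 0.0732, 0.2091]
p[2] = 1.284/17.5494 = 0.0732

0.0732


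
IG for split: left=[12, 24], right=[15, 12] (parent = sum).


Parent = [27, 36], H_parent = 0.9852
H_left = 0.9183 (n=36), H_right = 0.9911 (n=27)
H_children = (36/63)·0.9183 + (27/63)·0.9911 = 0.9495
IG = 0.9852 - 0.9495 = 0.0357

0.0357


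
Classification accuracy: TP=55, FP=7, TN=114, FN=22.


Accuracy = (TP+TN)/(TP+TN+FP+FN)
= (55+114)/(198)
= 169/198 = 85.35%

85.35%


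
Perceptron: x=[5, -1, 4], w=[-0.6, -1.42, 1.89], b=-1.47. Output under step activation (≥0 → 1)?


z = (5)·(-0.6) + (-1)·(-1.42) + (4)·(1.89) - 1.47
  = 4.51
step(z) = 1 (z≥0)

1


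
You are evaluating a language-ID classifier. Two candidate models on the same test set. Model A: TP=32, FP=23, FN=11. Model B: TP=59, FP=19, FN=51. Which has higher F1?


Model A: P=32/55=0.5818, R=32/43=0.7442, F1=2PR/(P+R)=2TP/(2TP+FP+FN)=64/98=0.6531
Model B: P=59/78=0.7564, R=59/110=0.5364, F1=2PR/(P+R)=2TP/(2TP+FP+FN)=118/188=0.6277
0.6531 > 0.6277 → Model A

Model A


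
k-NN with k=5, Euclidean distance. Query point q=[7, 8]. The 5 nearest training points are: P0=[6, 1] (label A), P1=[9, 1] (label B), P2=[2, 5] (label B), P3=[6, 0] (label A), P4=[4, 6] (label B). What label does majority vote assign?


d(q,P0) = 7.0711  (label A)
d(q,P1) = 7.2801  (label B)
d(q,P2) = 5.831  (label B)
d(q,P3) = 8.0623  (label A)
d(q,P4) = 3.6056  (label B)
Votes: A=2, B=3
Majority → B

B


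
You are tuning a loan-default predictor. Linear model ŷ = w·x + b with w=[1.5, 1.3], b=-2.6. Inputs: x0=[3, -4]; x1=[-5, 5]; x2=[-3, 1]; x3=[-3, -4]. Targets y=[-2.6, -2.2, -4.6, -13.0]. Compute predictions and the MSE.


ŷ0 = (1.5)·(3) + (1.3)·(-4) - 2.6 = -3.3
ŷ1 = (1.5)·(-5) + (1.3)·(5) - 2.6 = -3.6
ŷ2 = (1.5)·(-3) + (1.3)·(1) - 2.6 = -5.8
ŷ3 = (1.5)·(-3) + (1.3)·(-4) - 2.6 = -12.3
errors² = [0.49, 1.96, 1.44, 0.49]
MSE = 4.3800/4 = 1.095

1.095


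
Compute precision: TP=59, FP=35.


Precision = TP/(TP+FP)
= 59/(59+35)
= 59/94 = 62.77%

62.77%


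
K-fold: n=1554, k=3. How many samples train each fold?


Fold size = 1554/3 = 518
Training per fold = 1554 - 518 = 1036

1036


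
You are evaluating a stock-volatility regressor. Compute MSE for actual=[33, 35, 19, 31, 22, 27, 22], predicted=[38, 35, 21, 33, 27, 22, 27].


Squared errors: (33-38)²=25, (35-35)²=0, (19-21)²=4, (31-33)²=4, (22-27)²=25, (27-22)²=25, (22-27)²=25
Sum = 108
MSE = 108/7 = 108/7

108/7


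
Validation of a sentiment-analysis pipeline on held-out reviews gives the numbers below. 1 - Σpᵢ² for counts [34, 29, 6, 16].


Probabilities: [34/85, 29/85, 6/85, 16/85] ≈ [0.4, 0.3412, 0.0706, 0.1882]
Σpᵢ² = (1156 + 841 + 36 + 256)/85² = 2289/7225
Gini = 1 - Σpᵢ² = 1 - 2289/7225 = 0.6832

0.6832


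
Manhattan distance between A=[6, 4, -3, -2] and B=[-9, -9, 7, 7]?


d = |6+ 9| + |4+ 9| + |-3-7| + |-2-7|
  = 15 + 13 + 10 + 9
  = 47

47


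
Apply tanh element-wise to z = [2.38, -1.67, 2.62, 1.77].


tanh(2.38) = 0.983
tanh(-1.67) = -0.9316
tanh(2.62) = 0.9895
tanh(1.77) = 0.9436
result = [0.983, -0.9316, 0.9895, 0.9436]

[0.983, -0.9316, 0.9895, 0.9436]


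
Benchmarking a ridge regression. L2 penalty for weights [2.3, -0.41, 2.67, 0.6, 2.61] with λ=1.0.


‖w‖₂² = (2.3)² + (-0.41)² + (2.67)² + (0.6)² + (2.61)²
     = 5.29 + 0.1681 + 7.1289 + 0.36 + 6.8121
     = 19.7591
λ·‖w‖₂² = 1.0·19.7591 = 19.7591

19.7591


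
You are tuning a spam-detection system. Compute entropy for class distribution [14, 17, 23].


Probabilities: [14/54, 17/54, 23/54] ≈ [0.2593, 0.3148, 0.4259]
H = -((14/54)·log₂(14/54) + (17/54)·log₂(17/54) + (23/54)·log₂(23/54))
  = 1.5543 bits

1.5543 bits


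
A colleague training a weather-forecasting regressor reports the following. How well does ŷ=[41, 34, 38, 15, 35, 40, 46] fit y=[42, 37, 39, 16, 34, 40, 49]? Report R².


ȳ = 36.7143
SS_res = Σ(y-ŷ)² = 22
SS_tot = Σ(y-ȳ)² = 631.43
R² = 1 - SS_res/SS_tot = 1 - 0.0348 = 0.9652

0.9652


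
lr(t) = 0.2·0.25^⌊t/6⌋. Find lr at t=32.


n_drops = ⌊32/6⌋ = 5
lr = 0.2·0.25^5 = 0.2·0.0009765625 = 0.0001953125

0.0001953125


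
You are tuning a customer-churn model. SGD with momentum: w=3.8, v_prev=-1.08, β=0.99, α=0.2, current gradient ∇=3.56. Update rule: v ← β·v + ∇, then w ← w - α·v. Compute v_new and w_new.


v_new = 0.99·-1.08 + 3.56 = -1.0692 + 3.56 = 2.4908
w_new = 3.8 - 0.2·2.4908 = 3.8 - 0.49816 = 3.30184

v_new=2.4908, w_new=3.30184


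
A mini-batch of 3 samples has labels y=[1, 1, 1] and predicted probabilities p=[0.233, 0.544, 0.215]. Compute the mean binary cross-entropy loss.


L[0] = -ln(0.233) = 1.4567
L[1] = -ln(0.544) = 0.6088
L[2] = -ln(0.215) = 1.5371
mean = (1.4567 + 0.6088 + 1.5371)/3 = 1.2009

1.2009


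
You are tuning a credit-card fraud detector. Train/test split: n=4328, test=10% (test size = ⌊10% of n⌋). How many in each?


Test = ⌊4328·10/100⌋ = 432
Train = 4328 - 432 = 3896

Train: 3896, Test: 432


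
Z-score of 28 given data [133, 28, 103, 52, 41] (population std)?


μ = 71.4, σ = 39.943
z = (28 - 71.4)/39.943 = -1.0865

-1.0865


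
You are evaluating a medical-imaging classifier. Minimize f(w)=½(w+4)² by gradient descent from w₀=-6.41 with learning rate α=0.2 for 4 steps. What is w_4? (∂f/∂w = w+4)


step 1: grad = -6.41+4 = -2.41; w = -6.41 - 0.2·(-2.41) = -5.928
step 2: grad = -5.928+4 = -1.928; w = -5.928 - 0.2·(-1.928) = -5.5424
step 3: grad = -5.5424+4 = -1.5424; w = -5.5424 - 0.2·(-1.5424) = -5.23392
step 4: grad = -5.23392+4 = -1.23392; w = -5.23392 - 0.2·(-1.23392) = -4.987136

-4.987136


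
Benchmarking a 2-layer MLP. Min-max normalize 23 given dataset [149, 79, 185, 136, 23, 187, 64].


min=23, max=187
(23-23)/(187-23) = 0/164 = 0.0

0.0


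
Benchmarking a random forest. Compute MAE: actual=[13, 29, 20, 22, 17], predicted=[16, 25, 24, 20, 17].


Absolute errors: |13-16|=3, |29-25|=4, |20-24|=4, |22-20|=2, |17-17|=0
Sum = 13
MAE = 13/5 = 13/5

13/5


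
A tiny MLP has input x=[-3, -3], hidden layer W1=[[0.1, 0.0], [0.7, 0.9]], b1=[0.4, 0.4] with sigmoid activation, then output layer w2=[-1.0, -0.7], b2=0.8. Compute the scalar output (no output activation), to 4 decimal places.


z1[0] = (0.1)·(-3) + (0.0)·(-3) + 0.4 = 0.1
z1[1] = (0.7)·(-3) + (0.9)·(-3) + 0.4 = -4.4
h = sigmoid(z1) = [0.525, 0.0121]
output = (-1.0)·(0.525) + (-0.7)·(0.0121) + 0.8 = 0.2665

0.2665


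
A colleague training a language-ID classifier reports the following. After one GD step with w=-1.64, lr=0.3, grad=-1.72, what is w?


w_new = w - α·∇
= -1.64 - 0.3·-1.72
= -1.64 + 0.516
= -1.124

-1.124


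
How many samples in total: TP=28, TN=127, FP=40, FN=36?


Total = TP + TN + FP + FN
= 28 + 127 + 40 + 36
= 231
(Predicted positive: 68, predicted negative: 163)

231


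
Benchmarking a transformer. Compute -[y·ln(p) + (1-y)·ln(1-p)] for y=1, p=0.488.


BCE = -[y·ln(p) + (1-y)·ln(1-p)]
= -1·ln(0.488) - 0
= -ln(0.488) = 0.7174

0.7174


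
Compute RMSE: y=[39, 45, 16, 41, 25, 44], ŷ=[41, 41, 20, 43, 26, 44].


MSE = 41/6 = 6.8333
RMSE = √(41/6) = 2.6141

2.6141


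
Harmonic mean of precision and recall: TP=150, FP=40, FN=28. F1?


Precision = 150/190 = 0.7895
Recall = 150/178 = 0.8427
F1 = 2·P·R/(P+R) = 2·TP/(2·TP+FP+FN) = 300/(300+40+28) = 300/368 = 0.8152

0.8152


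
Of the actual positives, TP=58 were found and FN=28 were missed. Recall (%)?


Recall = TP/(TP+FN)
= 58/(58+28)
= 58/86 = 67.44%

67.44%


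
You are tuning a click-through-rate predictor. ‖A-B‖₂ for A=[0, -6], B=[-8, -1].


d = √((0+ 8)² + (-6+ 1)²)
  = √(64 + 25)
  = √89 = 9.434

9.434


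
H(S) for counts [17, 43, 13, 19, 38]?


Probabilities: [17/130, 43/130, 13/130, 19/130, 38/130] ≈ [0.1308, 0.3308, 0.1, 0.1462, 0.2923]
H = -((17/130)·log₂(17/130) + (43/130)·log₂(43/130) + (13/130)·log₂(13/130) + (19/130)·log₂(19/130) + (38/130)·log₂(38/130))
  = 2.1681 bits

2.1681 bits


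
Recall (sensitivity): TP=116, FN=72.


Recall = TP/(TP+FN)
= 116/(116+72)
= 116/188 = 61.7%

61.7%


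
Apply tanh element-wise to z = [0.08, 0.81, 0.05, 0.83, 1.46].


tanh(0.08) = 0.0798
tanh(0.81) = 0.6696
tanh(0.05) = 0.05
tanh(0.83) = 0.6805
tanh(1.46) = 0.8977
result = [0.0798, 0.6696, 0.05, 0.6805, 0.8977]

[0.0798, 0.6696, 0.05, 0.6805, 0.8977]


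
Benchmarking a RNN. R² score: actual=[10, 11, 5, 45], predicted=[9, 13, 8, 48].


ȳ = 17.75
SS_res = Σ(y-ŷ)² = 23
SS_tot = Σ(y-ȳ)² = 1010.75
R² = 1 - SS_res/SS_tot = 1 - 0.0228 = 0.9772

0.9772


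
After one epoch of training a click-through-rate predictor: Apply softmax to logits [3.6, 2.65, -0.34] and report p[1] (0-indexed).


Exponentials: e^3.6=36.5982, e^2.65=14.154, e^-0.34=0.7118
Sum = 51.464
Softmax = [0.7111, 0.275, 0.0138]
p[1] = 14.154/51.464 = 0.275

0.275


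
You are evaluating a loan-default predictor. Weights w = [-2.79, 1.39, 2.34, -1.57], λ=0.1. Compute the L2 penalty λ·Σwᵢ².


‖w‖₂² = (-2.79)² + (1.39)² + (2.34)² + (-1.57)²
     = 7.7841 + 1.9321 + 5.4756 + 2.4649
     = 17.6567
λ·‖w‖₂² = 0.1·17.6567 = 1.76567

1.76567


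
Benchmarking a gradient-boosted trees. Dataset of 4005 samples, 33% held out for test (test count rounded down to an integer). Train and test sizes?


Test = ⌊4005·33/100⌋ = 1321
Train = 4005 - 1321 = 2684

Train: 2684, Test: 1321


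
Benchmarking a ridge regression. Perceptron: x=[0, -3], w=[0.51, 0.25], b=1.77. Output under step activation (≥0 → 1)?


z = (0)·(0.51) + (-3)·(0.25) + 1.77
  = 1.02
step(z) = 1 (z≥0)

1


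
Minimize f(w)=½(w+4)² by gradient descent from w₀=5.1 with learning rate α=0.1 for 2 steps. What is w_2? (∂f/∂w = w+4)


step 1: grad = 5.1+4 = 9.1; w = 5.1 - 0.1·(9.1) = 4.19
step 2: grad = 4.19+4 = 8.19; w = 4.19 - 0.1·(8.19) = 3.371

3.371


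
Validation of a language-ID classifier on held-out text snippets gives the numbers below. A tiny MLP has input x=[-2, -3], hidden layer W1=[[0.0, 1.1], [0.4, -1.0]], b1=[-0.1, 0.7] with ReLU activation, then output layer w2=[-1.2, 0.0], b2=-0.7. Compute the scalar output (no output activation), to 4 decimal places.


z1[0] = (0.0)·(-2) + (1.1)·(-3) - 0.1 = -3.4
z1[1] = (0.4)·(-2) + (-1.0)·(-3) + 0.7 = 2.9
h = ReLU(z1) = [0.0, 2.9]
output = (-1.2)·(0.0) + (0.0)·(2.9) - 0.7 = -0.7

-0.7


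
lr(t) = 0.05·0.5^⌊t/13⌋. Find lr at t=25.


n_drops = ⌊25/13⌋ = 1
lr = 0.05·0.5^1 = 0.05·0.5 = 0.025

0.025


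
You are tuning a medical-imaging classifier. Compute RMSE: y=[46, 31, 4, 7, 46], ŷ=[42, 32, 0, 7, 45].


MSE = 34/5 = 6.8
RMSE = √(34/5) = 2.6077

2.6077


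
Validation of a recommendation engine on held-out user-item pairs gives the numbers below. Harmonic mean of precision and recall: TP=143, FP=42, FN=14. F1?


Precision = 143/185 = 0.773
Recall = 143/157 = 0.9108
F1 = 2·P·R/(P+R) = 2·TP/(2·TP+FP+FN) = 286/(286+42+14) = 286/342 = 0.8363

0.8363


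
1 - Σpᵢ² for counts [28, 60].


Probabilities: [28/88, 60/88] ≈ [0.3182, 0.6818]
Σpᵢ² = (784 + 3600)/88² = 4384/7744
Gini = 1 - Σpᵢ² = 1 - 4384/7744 = 0.4339

0.4339


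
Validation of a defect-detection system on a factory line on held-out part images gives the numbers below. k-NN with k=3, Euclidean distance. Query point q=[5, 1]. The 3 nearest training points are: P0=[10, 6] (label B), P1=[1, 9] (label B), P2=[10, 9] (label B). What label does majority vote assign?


d(q,P0) = 7.0711  (label B)
d(q,P1) = 8.9443  (label B)
d(q,P2) = 9.434  (label B)
Votes: A=0, B=3
Majority → B

B


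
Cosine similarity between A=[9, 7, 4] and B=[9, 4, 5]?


A·B = 9·9 + 7·4 + 4·5 = 129
‖A‖ = √146 = 12.083, ‖B‖ = √122 = 11.0454
cos = 129/(√146·√122) = 129/√17812 = 0.9666

0.9666


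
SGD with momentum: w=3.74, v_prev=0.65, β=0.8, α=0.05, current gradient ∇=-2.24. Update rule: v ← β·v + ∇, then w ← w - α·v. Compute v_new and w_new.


v_new = 0.8·0.65 - 2.24 = 0.52 - 2.24 = -1.72
w_new = 3.74 - 0.05·-1.72 = 3.74 + 0.086 = 3.826

v_new=-1.72, w_new=3.826


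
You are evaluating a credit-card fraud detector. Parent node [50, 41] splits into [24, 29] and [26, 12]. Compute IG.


Parent = [50, 41], H_parent = 0.9929
H_left = 0.9936 (n=53), H_right = 0.8997 (n=38)
H_children = (53/91)·0.9936 + (38/91)·0.8997 = 0.9544
IG = 0.9929 - 0.9544 = 0.0385

0.0385


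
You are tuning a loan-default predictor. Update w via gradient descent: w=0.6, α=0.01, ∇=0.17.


w_new = w - α·∇
= 0.6 - 0.01·0.17
= 0.6 - 0.0017
= 0.5983

0.5983


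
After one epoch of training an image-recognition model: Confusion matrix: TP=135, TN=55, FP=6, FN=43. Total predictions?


Total = TP + TN + FP + FN
= 135 + 55 + 6 + 43
= 239
(Predicted positive: 141, predicted negative: 98)

239


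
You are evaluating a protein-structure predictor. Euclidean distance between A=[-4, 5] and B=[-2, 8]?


d = √((-4+ 2)² + (5-8)²)
  = √(4 + 9)
  = √13 = 3.6056

3.6056


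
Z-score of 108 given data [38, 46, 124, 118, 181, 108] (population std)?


μ = 102.5, σ = 48.7297
z = (108 - 102.5)/48.7297 = 0.1129

0.1129


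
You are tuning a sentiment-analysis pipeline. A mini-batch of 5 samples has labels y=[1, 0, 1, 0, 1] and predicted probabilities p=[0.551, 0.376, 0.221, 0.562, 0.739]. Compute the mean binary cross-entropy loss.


L[0] = -ln(0.551) = 0.596
L[1] = -ln(1-0.376) = -ln(0.624) = 0.4716
L[2] = -ln(0.221) = 1.5096
L[3] = -ln(1-0.562) = -ln(0.438) = 0.8255
L[4] = -ln(0.739) = 0.3025
mean = (0.596 + 0.4716 + 1.5096 + 0.8255 + 0.3025)/5 = 0.741

0.741


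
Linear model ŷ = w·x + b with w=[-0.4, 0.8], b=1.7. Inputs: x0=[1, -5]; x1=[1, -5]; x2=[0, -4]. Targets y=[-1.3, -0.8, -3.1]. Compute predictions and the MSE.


ŷ0 = (-0.4)·(1) + (0.8)·(-5) + 1.7 = -2.7
ŷ1 = (-0.4)·(1) + (0.8)·(-5) + 1.7 = -2.7
ŷ2 = (-0.4)·(0) + (0.8)·(-4) + 1.7 = -1.5
errors² = [1.96, 3.61, 2.56]
MSE = 8.1300/3 = 2.71

2.71


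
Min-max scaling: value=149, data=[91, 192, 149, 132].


min=91, max=192
(149-91)/(192-91) = 58/101 = 0.5743

0.5743


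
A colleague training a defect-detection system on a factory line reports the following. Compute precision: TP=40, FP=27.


Precision = TP/(TP+FP)
= 40/(40+27)
= 40/67 = 59.7%

59.7%


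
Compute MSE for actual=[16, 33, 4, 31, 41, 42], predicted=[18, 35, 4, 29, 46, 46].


Squared errors: (16-18)²=4, (33-35)²=4, (4-4)²=0, (31-29)²=4, (41-46)²=25, (42-46)²=16
Sum = 53
MSE = 53/6 = 53/6

53/6


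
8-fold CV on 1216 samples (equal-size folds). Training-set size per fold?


Fold size = 1216/8 = 152
Training per fold = 1216 - 152 = 1064

1064


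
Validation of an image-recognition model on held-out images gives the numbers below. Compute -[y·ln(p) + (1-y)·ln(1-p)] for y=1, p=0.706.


BCE = -[y·ln(p) + (1-y)·ln(1-p)]
= -1·ln(0.706) - 0
= -ln(0.706) = 0.3481

0.3481


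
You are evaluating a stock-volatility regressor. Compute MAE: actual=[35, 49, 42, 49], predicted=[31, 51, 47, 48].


Absolute errors: |35-31|=4, |49-51|=2, |42-47|=5, |49-48|=1
Sum = 12
MAE = 12/4 = 3

3


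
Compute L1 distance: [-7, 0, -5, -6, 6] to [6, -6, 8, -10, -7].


d = |-7-6| + |0+ 6| + |-5-8| + |-6+ 10| + |6+ 7|
  = 13 + 6 + 13 + 4 + 13
  = 49

49


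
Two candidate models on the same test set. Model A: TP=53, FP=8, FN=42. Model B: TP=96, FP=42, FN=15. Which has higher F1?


Model A: P=53/61=0.8689, R=53/95=0.5579, F1=2PR/(P+R)=2TP/(2TP+FP+FN)=106/156=0.6795
Model B: P=96/138=0.6957, R=96/111=0.8649, F1=2PR/(P+R)=2TP/(2TP+FP+FN)=192/249=0.7711
0.6795 < 0.7711 → Model B

Model B


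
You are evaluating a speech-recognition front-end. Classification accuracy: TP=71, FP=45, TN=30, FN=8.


Accuracy = (TP+TN)/(TP+TN+FP+FN)
= (71+30)/(154)
= 101/154 = 65.58%

65.58%


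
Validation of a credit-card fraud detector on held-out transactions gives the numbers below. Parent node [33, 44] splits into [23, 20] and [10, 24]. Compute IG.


Parent = [33, 44], H_parent = 0.9852
H_left = 0.9965 (n=43), H_right = 0.874 (n=34)
H_children = (43/77)·0.9965 + (34/77)·0.874 = 0.9424
IG = 0.9852 - 0.9424 = 0.0428

0.0428


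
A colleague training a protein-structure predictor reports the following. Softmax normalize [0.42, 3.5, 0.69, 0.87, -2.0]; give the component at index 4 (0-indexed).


Exponentials: e^0.42=1.522, e^3.5=33.1155, e^0.69=1.9937, e^0.87=2.3869, e^-2.0=0.1353
Sum = 39.1534
Softmax = [0.0389, 0.8458, 0.0509, 0.061, 0.0035]
p[4] = 0.1353/39.1534 = 0.0035

0.0035


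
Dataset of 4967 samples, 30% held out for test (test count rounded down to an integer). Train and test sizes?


Test = ⌊4967·30/100⌋ = 1490
Train = 4967 - 1490 = 3477

Train: 3477, Test: 1490


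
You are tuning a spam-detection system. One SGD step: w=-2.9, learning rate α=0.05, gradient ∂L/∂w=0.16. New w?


w_new = w - α·∇
= -2.9 - 0.05·0.16
= -2.9 - 0.008
= -2.908

-2.908


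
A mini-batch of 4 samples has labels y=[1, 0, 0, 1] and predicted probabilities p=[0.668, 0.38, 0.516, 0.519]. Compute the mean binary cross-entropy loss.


L[0] = -ln(0.668) = 0.4035
L[1] = -ln(1-0.38) = -ln(0.62) = 0.478
L[2] = -ln(1-0.516) = -ln(0.484) = 0.7257
L[3] = -ln(0.519) = 0.6559
mean = (0.4035 + 0.478 + 0.7257 + 0.6559)/4 = 0.5658

0.5658


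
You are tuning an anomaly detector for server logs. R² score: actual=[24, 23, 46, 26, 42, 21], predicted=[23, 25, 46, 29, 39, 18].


ȳ = 30.3333
SS_res = Σ(y-ŷ)² = 32
SS_tot = Σ(y-ȳ)² = 581.33
R² = 1 - SS_res/SS_tot = 1 - 0.055 = 0.945

0.945


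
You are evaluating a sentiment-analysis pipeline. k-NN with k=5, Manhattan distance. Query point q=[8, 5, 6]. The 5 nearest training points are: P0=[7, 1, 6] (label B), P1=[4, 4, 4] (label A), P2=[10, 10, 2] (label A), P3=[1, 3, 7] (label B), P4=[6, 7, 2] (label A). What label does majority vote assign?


d(q,P0) = 5  (label B)
d(q,P1) = 7  (label A)
d(q,P2) = 11  (label A)
d(q,P3) = 10  (label B)
d(q,P4) = 8  (label A)
Votes: A=3, B=2
Majority → A

A


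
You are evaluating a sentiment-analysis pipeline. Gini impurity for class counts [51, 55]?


Probabilities: [51/106, 55/106] ≈ [0.4811, 0.5189]
Σpᵢ² = (2601 + 3025)/106² = 5626/11236
Gini = 1 - Σpᵢ² = 1 - 5626/11236 = 0.4993

0.4993


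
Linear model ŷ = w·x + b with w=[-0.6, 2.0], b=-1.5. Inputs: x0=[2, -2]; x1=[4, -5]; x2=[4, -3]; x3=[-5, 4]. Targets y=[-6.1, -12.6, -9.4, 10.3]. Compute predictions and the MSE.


ŷ0 = (-0.6)·(2) + (2.0)·(-2) - 1.5 = -6.7
ŷ1 = (-0.6)·(4) + (2.0)·(-5) - 1.5 = -13.9
ŷ2 = (-0.6)·(4) + (2.0)·(-3) - 1.5 = -9.9
ŷ3 = (-0.6)·(-5) + (2.0)·(4) - 1.5 = 9.5
errors² = [0.36, 1.69, 0.25, 0.64]
MSE = 2.9400/4 = 0.735

0.735


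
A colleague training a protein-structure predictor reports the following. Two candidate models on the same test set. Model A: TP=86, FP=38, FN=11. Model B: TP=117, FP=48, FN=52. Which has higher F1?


Model A: P=86/124=0.6935, R=86/97=0.8866, F1=2PR/(P+R)=2TP/(2TP+FP+FN)=172/221=0.7783
Model B: P=117/165=0.7091, R=117/169=0.6923, F1=2PR/(P+R)=2TP/(2TP+FP+FN)=234/334=0.7006
0.7783 > 0.7006 → Model A

Model A


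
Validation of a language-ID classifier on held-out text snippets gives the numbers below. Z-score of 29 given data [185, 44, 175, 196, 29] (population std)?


μ = 125.8, σ = 73.3687
z = (29 - 125.8)/73.3687 = -1.3194

-1.3194


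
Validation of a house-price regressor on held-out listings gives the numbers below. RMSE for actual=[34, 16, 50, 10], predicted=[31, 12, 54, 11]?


MSE = 42/4 = 10.5
RMSE = √(42/4) = 3.2404

3.2404


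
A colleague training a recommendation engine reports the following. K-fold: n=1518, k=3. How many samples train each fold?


Fold size = 1518/3 = 506
Training per fold = 1518 - 506 = 1012

1012


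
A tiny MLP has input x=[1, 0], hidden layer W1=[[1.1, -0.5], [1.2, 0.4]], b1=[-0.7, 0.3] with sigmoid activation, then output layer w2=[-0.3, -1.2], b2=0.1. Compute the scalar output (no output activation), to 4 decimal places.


z1[0] = (1.1)·(1) + (-0.5)·(0) - 0.7 = 0.4
z1[1] = (1.2)·(1) + (0.4)·(0) + 0.3 = 1.5
h = sigmoid(z1) = [0.5987, 0.8176]
output = (-0.3)·(0.5987) + (-1.2)·(0.8176) + 0.1 = -1.0607

-1.0607


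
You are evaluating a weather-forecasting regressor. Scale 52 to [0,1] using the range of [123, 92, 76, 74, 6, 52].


min=6, max=123
(52-6)/(123-6) = 46/117 = 0.3932

0.3932


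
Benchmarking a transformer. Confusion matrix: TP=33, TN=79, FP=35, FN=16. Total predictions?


Total = TP + TN + FP + FN
= 33 + 79 + 35 + 16
= 163
(Predicted positive: 68, predicted negative: 95)

163


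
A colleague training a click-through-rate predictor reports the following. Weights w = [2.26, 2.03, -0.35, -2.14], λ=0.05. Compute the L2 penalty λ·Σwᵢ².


‖w‖₂² = (2.26)² + (2.03)² + (-0.35)² + (-2.14)²
     = 5.1076 + 4.1209 + 0.1225 + 4.5796
     = 13.9306
λ·‖w‖₂² = 0.05·13.9306 = 0.69653

0.69653


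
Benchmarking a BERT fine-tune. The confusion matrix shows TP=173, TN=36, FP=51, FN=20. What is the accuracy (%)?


Accuracy = (TP+TN)/(TP+TN+FP+FN)
= (173+36)/(280)
= 209/280 = 74.64%

74.64%


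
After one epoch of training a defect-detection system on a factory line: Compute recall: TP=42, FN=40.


Recall = TP/(TP+FN)
= 42/(42+40)
= 42/82 = 51.22%

51.22%


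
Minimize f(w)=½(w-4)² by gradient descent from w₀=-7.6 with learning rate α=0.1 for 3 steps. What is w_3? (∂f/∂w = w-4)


step 1: grad = -7.6-4 = -11.6; w = -7.6 - 0.1·(-11.6) = -6.44
step 2: grad = -6.44-4 = -10.44; w = -6.44 - 0.1·(-10.44) = -5.396
step 3: grad = -5.396-4 = -9.396; w = -5.396 - 0.1·(-9.396) = -4.4564

-4.4564


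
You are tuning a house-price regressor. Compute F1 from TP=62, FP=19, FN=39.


Precision = 62/81 = 0.7654
Recall = 62/101 = 0.6139
F1 = 2·P·R/(P+R) = 2·TP/(2·TP+FP+FN) = 124/(124+19+39) = 124/182 = 0.6813

0.6813


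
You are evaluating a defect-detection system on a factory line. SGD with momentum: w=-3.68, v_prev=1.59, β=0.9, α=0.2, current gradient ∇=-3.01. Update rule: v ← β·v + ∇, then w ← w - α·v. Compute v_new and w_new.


v_new = 0.9·1.59 - 3.01 = 1.431 - 3.01 = -1.579
w_new = -3.68 - 0.2·-1.579 = -3.68 + 0.3158 = -3.3642

v_new=-1.579, w_new=-3.3642


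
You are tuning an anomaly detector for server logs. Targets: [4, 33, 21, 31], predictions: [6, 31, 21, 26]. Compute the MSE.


Squared errors: (4-6)²=4, (33-31)²=4, (21-21)²=0, (31-26)²=25
Sum = 33
MSE = 33/4 = 33/4

33/4


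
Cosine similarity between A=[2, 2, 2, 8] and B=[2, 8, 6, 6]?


A·B = 2·2 + 2·8 + 2·6 + 8·6 = 80
‖A‖ = √76 = 8.7178, ‖B‖ = √140 = 11.8322
cos = 80/(√76·√140) = 80/√10640 = 0.7756

0.7756


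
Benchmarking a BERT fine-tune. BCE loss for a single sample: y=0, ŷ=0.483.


BCE = -[y·ln(p) + (1-y)·ln(1-p)]
= -0 - 1·ln(1-0.483)
= -ln(0.517) = 0.6597

0.6597


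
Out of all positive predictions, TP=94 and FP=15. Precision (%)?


Precision = TP/(TP+FP)
= 94/(94+15)
= 94/109 = 86.24%

86.24%


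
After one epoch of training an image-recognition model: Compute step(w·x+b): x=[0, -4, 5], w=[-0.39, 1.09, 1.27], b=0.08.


z = (0)·(-0.39) + (-4)·(1.09) + (5)·(1.27) + 0.08
  = 2.07
step(z) = 1 (z≥0)

1


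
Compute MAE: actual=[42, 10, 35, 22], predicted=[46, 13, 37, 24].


Absolute errors: |42-46|=4, |10-13|=3, |35-37|=2, |22-24|=2
Sum = 11
MAE = 11/4 = 11/4

11/4


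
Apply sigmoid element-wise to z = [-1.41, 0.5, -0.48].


σ(-1.41) = 1/(1+e^1.41) = 0.1962
σ(0.5) = 1/(1+e^-0.5) = 0.6225
σ(-0.48) = 1/(1+e^0.48) = 0.3823
result = [0.1962, 0.6225, 0.3823]

[0.1962, 0.6225, 0.3823]


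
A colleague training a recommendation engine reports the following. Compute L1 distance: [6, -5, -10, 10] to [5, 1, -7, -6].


d = |6-5| + |-5-1| + |-10+ 7| + |10+ 6|
  = 1 + 6 + 3 + 16
  = 26

26


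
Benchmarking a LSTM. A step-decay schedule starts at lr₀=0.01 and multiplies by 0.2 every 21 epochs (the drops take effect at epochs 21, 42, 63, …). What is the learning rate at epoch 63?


n_drops = ⌊63/21⌋ = 3
lr = 0.01·0.2^3 = 0.01·0.008 = 0.00008

0.00008


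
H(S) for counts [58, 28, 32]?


Probabilities: [58/118, 28/118, 32/118] ≈ [0.4915, 0.2373, 0.2712]
H = -((58/118)·log₂(58/118) + (28/118)·log₂(28/118) + (32/118)·log₂(32/118))
  = 1.5066 bits

1.5066 bits


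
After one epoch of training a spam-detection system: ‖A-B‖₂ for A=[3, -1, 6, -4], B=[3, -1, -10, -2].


d = √((3-3)² + (-1+ 1)² + (6+ 10)² + (-4+ 2)²)
  = √(0 + 0 + 256 + 4)
  = √260 = 16.1245

16.1245


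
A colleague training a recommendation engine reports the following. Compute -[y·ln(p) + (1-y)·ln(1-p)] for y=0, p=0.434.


BCE = -[y·ln(p) + (1-y)·ln(1-p)]
= -0 - 1·ln(1-0.434)
= -ln(0.566) = 0.5692

0.5692


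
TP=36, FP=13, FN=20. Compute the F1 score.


Precision = 36/49 = 0.7347
Recall = 36/56 = 0.6429
F1 = 2·P·R/(P+R) = 2·TP/(2·TP+FP+FN) = 72/(72+13+20) = 72/105 = 0.6857

0.6857


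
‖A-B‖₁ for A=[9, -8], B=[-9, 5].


d = |9+ 9| + |-8-5|
  = 18 + 13
  = 31

31


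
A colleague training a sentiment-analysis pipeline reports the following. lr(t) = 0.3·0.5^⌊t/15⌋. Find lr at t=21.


n_drops = ⌊21/15⌋ = 1
lr = 0.3·0.5^1 = 0.3·0.5 = 0.15

0.15


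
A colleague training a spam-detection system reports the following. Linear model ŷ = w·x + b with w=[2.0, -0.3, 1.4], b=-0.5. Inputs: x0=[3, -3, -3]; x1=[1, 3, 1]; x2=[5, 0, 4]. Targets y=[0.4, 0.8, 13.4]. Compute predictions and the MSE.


ŷ0 = (2.0)·(3) + (-0.3)·(-3) + (1.4)·(-3) - 0.5 = 2.2
ŷ1 = (2.0)·(1) + (-0.3)·(3) + (1.4)·(1) - 0.5 = 2.0
ŷ2 = (2.0)·(5) + (-0.3)·(0) + (1.4)·(4) - 0.5 = 15.1
errors² = [3.24, 1.44, 2.89]
MSE = 7.5700/3 = 2.5233

2.5233


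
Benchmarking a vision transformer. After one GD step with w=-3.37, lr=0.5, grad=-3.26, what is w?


w_new = w - α·∇
= -3.37 - 0.5·-3.26
= -3.37 + 1.63
= -1.74

-1.74


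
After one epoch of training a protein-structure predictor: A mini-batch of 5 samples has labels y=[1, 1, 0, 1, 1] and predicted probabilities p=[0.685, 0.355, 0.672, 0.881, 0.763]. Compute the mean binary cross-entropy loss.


L[0] = -ln(0.685) = 0.3783
L[1] = -ln(0.355) = 1.0356
L[2] = -ln(1-0.672) = -ln(0.328) = 1.1147
L[3] = -ln(0.881) = 0.1267
L[4] = -ln(0.763) = 0.2705
mean = (0.3783 + 1.0356 + 1.1147 + 0.1267 + 0.2705)/5 = 0.5852

0.5852


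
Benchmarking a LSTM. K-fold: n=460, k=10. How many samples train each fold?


Fold size = 460/10 = 46
Training per fold = 460 - 46 = 414

414


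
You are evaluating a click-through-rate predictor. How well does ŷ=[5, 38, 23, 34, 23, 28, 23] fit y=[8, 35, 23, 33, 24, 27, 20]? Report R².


ȳ = 24.2857
SS_res = Σ(y-ŷ)² = 30
SS_tot = Σ(y-ȳ)² = 483.43
R² = 1 - SS_res/SS_tot = 1 - 0.0621 = 0.9379

0.9379


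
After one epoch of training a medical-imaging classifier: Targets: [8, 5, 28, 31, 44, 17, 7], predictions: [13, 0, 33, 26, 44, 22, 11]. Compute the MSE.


Squared errors: (8-13)²=25, (5-0)²=25, (28-33)²=25, (31-26)²=25, (44-44)²=0, (17-22)²=25, (7-11)²=16
Sum = 141
MSE = 141/7 = 141/7

141/7


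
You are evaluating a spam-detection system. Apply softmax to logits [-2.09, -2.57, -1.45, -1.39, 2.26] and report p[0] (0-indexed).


Exponentials: e^-2.09=0.1237, e^-2.57=0.0765, e^-1.45=0.2346, e^-1.39=0.2491, e^2.26=9.5831
Sum = 10.267
Softmax = [0.012, 0.0075, 0.0228, 0.0243, 0.9334]
p[0] = 0.1237/10.267 = 0.012

0.012


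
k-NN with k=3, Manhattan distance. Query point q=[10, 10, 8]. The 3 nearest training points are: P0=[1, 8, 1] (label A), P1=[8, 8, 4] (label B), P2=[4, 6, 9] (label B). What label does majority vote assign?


d(q,P0) = 18  (label A)
d(q,P1) = 8  (label B)
d(q,P2) = 11  (label B)
Votes: A=1, B=2
Majority → B

B


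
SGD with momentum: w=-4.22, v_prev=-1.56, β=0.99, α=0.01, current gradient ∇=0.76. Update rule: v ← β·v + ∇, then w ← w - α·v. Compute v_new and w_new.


v_new = 0.99·-1.56 + 0.76 = -1.5444 + 0.76 = -0.7844
w_new = -4.22 - 0.01·-0.7844 = -4.22 + 0.007844 = -4.212156

v_new=-0.7844, w_new=-4.212156


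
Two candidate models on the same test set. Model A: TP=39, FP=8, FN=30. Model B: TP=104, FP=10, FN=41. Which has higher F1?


Model A: P=39/47=0.8298, R=39/69=0.5652, F1=2PR/(P+R)=2TP/(2TP+FP+FN)=78/116=0.6724
Model B: P=104/114=0.9123, R=104/145=0.7172, F1=2PR/(P+R)=2TP/(2TP+FP+FN)=208/259=0.8031
0.6724 < 0.8031 → Model B

Model B


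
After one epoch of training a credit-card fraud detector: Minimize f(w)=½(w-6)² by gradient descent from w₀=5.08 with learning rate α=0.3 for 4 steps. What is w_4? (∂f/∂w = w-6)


step 1: grad = 5.08-6 = -0.92; w = 5.08 - 0.3·(-0.92) = 5.356
step 2: grad = 5.356-6 = -0.644; w = 5.356 - 0.3·(-0.644) = 5.5492
step 3: grad = 5.5492-6 = -0.4508; w = 5.5492 - 0.3·(-0.4508) = 5.68444
step 4: grad = 5.68444-6 = -0.31556; w = 5.68444 - 0.3·(-0.31556) = 5.779108

5.779108


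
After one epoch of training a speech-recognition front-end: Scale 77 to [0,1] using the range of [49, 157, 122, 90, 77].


min=49, max=157
(77-49)/(157-49) = 28/108 = 0.2593

0.2593


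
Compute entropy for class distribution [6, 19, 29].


Probabilities: [6/54, 19/54, 29/54] ≈ [0.1111, 0.3519, 0.537]
H = -((6/54)·log₂(6/54) + (19/54)·log₂(19/54) + (29/54)·log₂(29/54))
  = 1.3641 bits

1.3641 bits


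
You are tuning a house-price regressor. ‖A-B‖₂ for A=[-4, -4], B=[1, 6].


d = √((-4-1)² + (-4-6)²)
  = √(25 + 100)
  = √125 = 11.1803

11.1803


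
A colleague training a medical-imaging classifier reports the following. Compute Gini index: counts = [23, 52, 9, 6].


Probabilities: [23/90, 52/90, 9/90, 6/90] ≈ [0.2556, 0.5778, 0.1, 0.0667]
Σpᵢ² = (529 + 2704 + 81 + 36)/90² = 3350/8100
Gini = 1 - Σpᵢ² = 1 - 3350/8100 = 0.5864

0.5864


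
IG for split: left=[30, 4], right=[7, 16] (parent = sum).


Parent = [37, 20], H_parent = 0.9348
H_left = 0.5226 (n=34), H_right = 0.8865 (n=23)
H_children = (34/57)·0.5226 + (23/57)·0.8865 = 0.6694
IG = 0.9348 - 0.6694 = 0.2654

0.2654


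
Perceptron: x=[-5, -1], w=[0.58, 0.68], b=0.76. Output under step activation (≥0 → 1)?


z = (-5)·(0.58) + (-1)·(0.68) + 0.76
  = -2.82
step(z) = 0 (z<0)

0


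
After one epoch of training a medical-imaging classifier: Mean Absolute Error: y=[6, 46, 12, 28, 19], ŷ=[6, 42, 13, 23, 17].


Absolute errors: |6-6|=0, |46-42|=4, |12-13|=1, |28-23|=5, |19-17|=2
Sum = 12
MAE = 12/5 = 12/5

12/5


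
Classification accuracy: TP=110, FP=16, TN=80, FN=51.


Accuracy = (TP+TN)/(TP+TN+FP+FN)
= (110+80)/(257)
= 190/257 = 73.93%

73.93%


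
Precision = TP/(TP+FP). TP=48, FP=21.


Precision = TP/(TP+FP)
= 48/(48+21)
= 48/69 = 69.57%

69.57%


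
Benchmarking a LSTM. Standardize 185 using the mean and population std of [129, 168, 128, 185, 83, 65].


μ = 126.3333, σ = 42.4801
z = (185 - 126.3333)/42.4801 = 1.381

1.381


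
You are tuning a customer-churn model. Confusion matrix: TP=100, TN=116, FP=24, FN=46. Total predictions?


Total = TP + TN + FP + FN
= 100 + 116 + 24 + 46
= 286
(Predicted positive: 124, predicted negative: 162)

286


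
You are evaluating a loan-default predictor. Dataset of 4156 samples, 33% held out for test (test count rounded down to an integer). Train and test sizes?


Test = ⌊4156·33/100⌋ = 1371
Train = 4156 - 1371 = 2785

Train: 2785, Test: 1371


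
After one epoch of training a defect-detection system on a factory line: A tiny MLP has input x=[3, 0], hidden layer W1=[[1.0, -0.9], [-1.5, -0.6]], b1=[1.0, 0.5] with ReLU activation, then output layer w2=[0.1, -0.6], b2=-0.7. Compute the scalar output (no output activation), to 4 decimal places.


z1[0] = (1.0)·(3) + (-0.9)·(0) + 1.0 = 4.0
z1[1] = (-1.5)·(3) + (-0.6)·(0) + 0.5 = -4.0
h = ReLU(z1) = [4.0, 0.0]
output = (0.1)·(4.0) + (-0.6)·(0.0) - 0.7 = -0.3

-0.3


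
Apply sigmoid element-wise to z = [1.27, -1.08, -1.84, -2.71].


σ(1.27) = 1/(1+e^-1.27) = 0.7807
σ(-1.08) = 1/(1+e^1.08) = 0.2535
σ(-1.84) = 1/(1+e^1.84) = 0.1371
σ(-2.71) = 1/(1+e^2.71) = 0.0624
result = [0.7807, 0.2535, 0.1371, 0.0624]

[0.7807, 0.2535, 0.1371, 0.0624]


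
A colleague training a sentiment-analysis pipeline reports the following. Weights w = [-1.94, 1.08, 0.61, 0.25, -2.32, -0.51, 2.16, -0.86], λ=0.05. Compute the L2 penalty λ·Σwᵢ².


‖w‖₂² = (-1.94)² + (1.08)² + (0.61)² + (0.25)² + (-2.32)² + (-0.51)² + (2.16)² + (-0.86)²
     = 3.7636 + 1.1664 + 0.3721 + 0.0625 + 5.3824 + 0.2601 + 4.6656 + 0.7396
     = 16.4123
λ·‖w‖₂² = 0.05·16.4123 = 0.820615

0.820615


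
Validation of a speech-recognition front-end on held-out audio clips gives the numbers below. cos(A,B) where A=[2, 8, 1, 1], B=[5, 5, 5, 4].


A·B = 2·5 + 8·5 + 1·5 + 1·4 = 59
‖A‖ = √70 = 8.3666, ‖B‖ = √91 = 9.5394
cos = 59/(√70·√91) = 59/√6370 = 0.7392

0.7392


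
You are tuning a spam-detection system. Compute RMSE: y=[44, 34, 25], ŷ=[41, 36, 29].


MSE = 29/3 = 9.6667
RMSE = √(29/3) = 3.1091

3.1091


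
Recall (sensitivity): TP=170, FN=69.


Recall = TP/(TP+FN)
= 170/(170+69)
= 170/239 = 71.13%

71.13%


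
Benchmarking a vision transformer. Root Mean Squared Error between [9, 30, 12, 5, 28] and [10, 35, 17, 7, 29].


MSE = 56/5 = 11.2
RMSE = √(56/5) = 3.3466

3.3466


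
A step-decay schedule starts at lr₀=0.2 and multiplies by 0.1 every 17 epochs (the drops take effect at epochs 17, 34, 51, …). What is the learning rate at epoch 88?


n_drops = ⌊88/17⌋ = 5
lr = 0.2·0.1^5 = 0.2·0.00001 = 0.000002

0.000002


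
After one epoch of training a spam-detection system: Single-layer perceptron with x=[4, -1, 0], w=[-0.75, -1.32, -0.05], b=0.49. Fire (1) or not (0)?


z = (4)·(-0.75) + (-1)·(-1.32) + (0)·(-0.05) + 0.49
  = -1.19
step(z) = 0 (z<0)

0


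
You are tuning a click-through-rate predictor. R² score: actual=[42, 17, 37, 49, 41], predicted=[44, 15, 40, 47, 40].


ȳ = 37.2
SS_res = Σ(y-ŷ)² = 22
SS_tot = Σ(y-ȳ)² = 584.8
R² = 1 - SS_res/SS_tot = 1 - 0.0376 = 0.9624

0.9624


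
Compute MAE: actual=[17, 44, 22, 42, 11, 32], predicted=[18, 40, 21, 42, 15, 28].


Absolute errors: |17-18|=1, |44-40|=4, |22-21|=1, |42-42|=0, |11-15|=4, |32-28|=4
Sum = 14
MAE = 14/6 = 7/3

7/3


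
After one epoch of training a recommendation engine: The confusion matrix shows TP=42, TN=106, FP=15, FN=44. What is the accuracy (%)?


Accuracy = (TP+TN)/(TP+TN+FP+FN)
= (42+106)/(207)
= 148/207 = 71.5%

71.5%


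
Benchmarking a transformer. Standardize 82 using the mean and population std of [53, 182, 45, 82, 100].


μ = 92.4, σ = 48.9759
z = (82 - 92.4)/48.9759 = -0.2123

-0.2123


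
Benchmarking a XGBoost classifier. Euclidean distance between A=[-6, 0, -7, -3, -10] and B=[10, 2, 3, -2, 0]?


d = √((-6-10)² + (0-2)² + (-7-3)² + (-3+ 2)² + (-10-0)²)
  = √(256 + 4 + 100 + 1 + 100)
  = √461 = 21.4709

21.4709


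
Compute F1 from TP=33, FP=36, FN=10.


Precision = 33/69 = 0.4783
Recall = 33/43 = 0.7674
F1 = 2·P·R/(P+R) = 2·TP/(2·TP+FP+FN) = 66/(66+36+10) = 66/112 = 0.5893

0.5893


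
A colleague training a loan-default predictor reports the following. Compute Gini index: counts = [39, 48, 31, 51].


Probabilities: [39/169, 48/169, 31/169, 51/169] ≈ [0.2308, 0.284, 0.1834, 0.3018]
Σpᵢ² = (1521 + 2304 + 961 + 2601)/169² = 7387/28561
Gini = 1 - Σpᵢ² = 1 - 7387/28561 = 0.7414

0.7414


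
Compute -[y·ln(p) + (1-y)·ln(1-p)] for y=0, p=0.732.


BCE = -[y·ln(p) + (1-y)·ln(1-p)]
= -0 - 1·ln(1-0.732)
= -ln(0.268) = 1.3168

1.3168


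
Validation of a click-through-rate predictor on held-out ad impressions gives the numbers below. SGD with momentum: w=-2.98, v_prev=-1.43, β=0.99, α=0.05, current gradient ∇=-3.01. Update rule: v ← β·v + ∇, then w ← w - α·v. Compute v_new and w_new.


v_new = 0.99·-1.43 - 3.01 = -1.4157 - 3.01 = -4.4257
w_new = -2.98 - 0.05·-4.4257 = -2.98 + 0.221285 = -2.758715

v_new=-4.4257, w_new=-2.758715


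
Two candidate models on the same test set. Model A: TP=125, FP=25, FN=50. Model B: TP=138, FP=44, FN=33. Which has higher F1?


Model A: P=125/150=0.8333, R=125/175=0.7143, F1=2PR/(P+R)=2TP/(2TP+FP+FN)=250/325=0.7692
Model B: P=138/182=0.7582, R=138/171=0.807, F1=2PR/(P+R)=2TP/(2TP+FP+FN)=276/353=0.7819
0.7692 < 0.7819 → Model B

Model B
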